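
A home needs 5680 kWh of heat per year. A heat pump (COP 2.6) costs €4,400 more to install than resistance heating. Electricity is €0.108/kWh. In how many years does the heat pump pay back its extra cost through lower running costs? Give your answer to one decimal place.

11.7 years

Resistance: 5680 kWh × €0.108 = €613.44/yr
Heat pump: 5680 / 2.6 = 2185 kWh in → × €0.108 = €235.94/yr
Annual savings = €377.50
Payback = €4,400 / €377.50 = 11.7 years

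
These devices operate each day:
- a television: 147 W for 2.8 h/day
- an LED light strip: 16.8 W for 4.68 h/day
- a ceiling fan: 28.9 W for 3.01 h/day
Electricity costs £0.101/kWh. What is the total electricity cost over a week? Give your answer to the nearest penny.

television: 147 W × 2.8 h × 7 d = 2,881 Wh = 2.881 kWh
LED light strip: 16.8 W × 4.68 h × 7 d = 550 Wh = 0.5504 kWh
ceiling fan: 28.9 W × 3.01 h × 7 d = 609 Wh = 0.6089 kWh
Total energy = 2.881 + 0.5504 + 0.6089 = 4.04 kWh
Cost = 4.04 kWh × £0.101 = £0.41

£0.41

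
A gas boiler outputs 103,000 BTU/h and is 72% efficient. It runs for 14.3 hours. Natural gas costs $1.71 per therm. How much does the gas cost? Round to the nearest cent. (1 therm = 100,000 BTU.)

Heat delivered = 103,000 BTU/h × 14.3 h = 1,472,900 BTU
Gas input = 1,472,900 / 0.72 = 2,045,694 BTU
= 2,045,694 / 100,000 = 20.46 therm
Cost = 20.46 × $1.71/therm = $34.98

$34.98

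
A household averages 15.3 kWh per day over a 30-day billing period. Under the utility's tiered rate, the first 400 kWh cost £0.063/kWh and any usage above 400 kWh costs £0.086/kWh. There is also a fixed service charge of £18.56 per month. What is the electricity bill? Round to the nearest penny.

£48.83

Usage = 15.3 kWh/day × 30 days = 459 kWh
First 400 kWh × £0.063 = £25.20
Remaining 59 kWh × £0.086 = £5.07
Energy charge = £30.27; + service £18.56 = £48.83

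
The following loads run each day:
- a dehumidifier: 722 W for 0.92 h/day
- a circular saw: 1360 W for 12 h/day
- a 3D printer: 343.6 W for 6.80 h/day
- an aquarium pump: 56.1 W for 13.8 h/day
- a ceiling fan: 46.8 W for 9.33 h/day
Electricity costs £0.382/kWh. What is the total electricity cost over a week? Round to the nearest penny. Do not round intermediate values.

£54.90

dehumidifier: 722 W × 0.92 h × 7 d = 4,650 Wh = 4.65 kWh
circular saw: 1360 W × 12 h × 7 d = 114,240 Wh = 114.2 kWh
3D printer: 343.6 W × 6.80 h × 7 d = 16,355 Wh = 16.36 kWh
aquarium pump: 56.1 W × 13.8 h × 7 d = 5,419 Wh = 5.419 kWh
ceiling fan: 46.8 W × 9.33 h × 7 d = 3,057 Wh = 3.057 kWh
Total energy = 4.65 + 114.2 + 16.36 + 5.419 + 3.057 = 143.7 kWh
Cost = 143.7 kWh × £0.382 = £54.90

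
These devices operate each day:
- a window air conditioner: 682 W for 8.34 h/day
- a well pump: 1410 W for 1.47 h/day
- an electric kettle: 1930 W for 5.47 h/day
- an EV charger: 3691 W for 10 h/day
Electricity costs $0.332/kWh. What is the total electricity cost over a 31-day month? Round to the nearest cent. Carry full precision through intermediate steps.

$568.40

window air conditioner: 682 W × 8.34 h × 31 d = 176,324 Wh = 176.3 kWh
well pump: 1410 W × 1.47 h × 31 d = 64,254 Wh = 64.25 kWh
electric kettle: 1930 W × 5.47 h × 31 d = 327,270 Wh = 327.3 kWh
EV charger: 3691 W × 10 h × 31 d = 1,144,210 Wh = 1,144 kWh
Total energy = 176.3 + 64.25 + 327.3 + 1,144 = 1,712 kWh
Cost = 1,712 kWh × $0.332 = $568.40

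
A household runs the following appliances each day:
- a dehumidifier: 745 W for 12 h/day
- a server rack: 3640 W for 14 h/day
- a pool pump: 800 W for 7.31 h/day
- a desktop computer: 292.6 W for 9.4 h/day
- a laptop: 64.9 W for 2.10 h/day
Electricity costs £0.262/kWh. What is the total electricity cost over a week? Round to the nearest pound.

£126

dehumidifier: 745 W × 12 h × 7 d = 62,580 Wh = 62.58 kWh
server rack: 3640 W × 14 h × 7 d = 356,720 Wh = 356.7 kWh
pool pump: 800 W × 7.31 h × 7 d = 40,936 Wh = 40.94 kWh
desktop computer: 292.6 W × 9.4 h × 7 d = 19,253 Wh = 19.25 kWh
laptop: 64.9 W × 2.10 h × 7 d = 954 Wh = 0.954 kWh
Total energy = 62.58 + 356.7 + 40.94 + 19.25 + 0.954 = 480.4 kWh
Cost = 480.4 kWh × £0.262 = £125.88 ≈ £126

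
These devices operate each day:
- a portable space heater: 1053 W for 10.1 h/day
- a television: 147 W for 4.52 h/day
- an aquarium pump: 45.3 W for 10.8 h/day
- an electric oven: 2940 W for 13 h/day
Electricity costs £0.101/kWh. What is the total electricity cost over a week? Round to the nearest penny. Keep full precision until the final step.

portable space heater: 1053 W × 10.1 h × 7 d = 74,447 Wh = 74.45 kWh
television: 147 W × 4.52 h × 7 d = 4,651 Wh = 4.651 kWh
aquarium pump: 45.3 W × 10.8 h × 7 d = 3,425 Wh = 3.425 kWh
electric oven: 2940 W × 13 h × 7 d = 267,540 Wh = 267.5 kWh
Total energy = 74.45 + 4.651 + 3.425 + 267.5 = 350.1 kWh
Cost = 350.1 kWh × £0.101 = £35.36

£35.36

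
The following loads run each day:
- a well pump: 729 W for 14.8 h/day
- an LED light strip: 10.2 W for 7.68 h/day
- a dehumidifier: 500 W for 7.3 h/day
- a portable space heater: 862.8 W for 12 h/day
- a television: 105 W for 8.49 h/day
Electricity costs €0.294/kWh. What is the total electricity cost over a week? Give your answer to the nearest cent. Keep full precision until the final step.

€53.02

well pump: 729 W × 14.8 h × 7 d = 75,524 Wh = 75.52 kWh
LED light strip: 10.2 W × 7.68 h × 7 d = 548 Wh = 0.5484 kWh
dehumidifier: 500 W × 7.3 h × 7 d = 25,550 Wh = 25.55 kWh
portable space heater: 862.8 W × 12 h × 7 d = 72,475 Wh = 72.48 kWh
television: 105 W × 8.49 h × 7 d = 6,240 Wh = 6.24 kWh
Total energy = 75.52 + 0.5484 + 25.55 + 72.48 + 6.24 = 180.3 kWh
Cost = 180.3 kWh × €0.294 = €53.02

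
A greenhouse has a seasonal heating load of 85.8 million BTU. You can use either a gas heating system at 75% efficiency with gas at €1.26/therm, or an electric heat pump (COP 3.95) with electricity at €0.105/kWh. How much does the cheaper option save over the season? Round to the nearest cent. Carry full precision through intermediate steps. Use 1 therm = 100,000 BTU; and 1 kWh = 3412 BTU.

€772.99

Heat load = 85.8 × 10⁶ BTU = 85,800,000 BTU
Gas: input = 85,800,000 / 0.75 = 114,400,000 BTU = 1,144 therm → 1,144 × €1.26 = €1,441.44
Heat pump: 85,800,000 BTU / 3412 = 25,150 kWh heat; / 3.95 = 6,366 kWh in → × €0.105 = €668.45
Difference = |€1,441.44 − €668.45| = €772.99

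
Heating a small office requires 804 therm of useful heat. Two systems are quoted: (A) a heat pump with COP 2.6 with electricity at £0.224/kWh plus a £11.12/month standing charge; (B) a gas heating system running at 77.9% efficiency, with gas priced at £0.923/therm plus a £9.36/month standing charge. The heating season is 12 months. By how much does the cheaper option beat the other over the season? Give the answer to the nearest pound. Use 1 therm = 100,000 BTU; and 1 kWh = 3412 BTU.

Heat load = 804 therm × 100,000 = 80,400,000 BTU
Gas: input = 80,400,000 / 0.779 = 103,209,243 BTU = 1,032 therm → 1,032 × £0.923 = £952.62; + 12 × £9.36 standing = £1,064.94
Heat pump: 80,400,000 BTU / 3412 = 23,560 kWh heat; / 2.6 = 9,063 kWh in → × £0.224 = £2,030.12; + 12 × £11.12 standing = £2,163.56
Difference = |£1,064.94 − £2,163.56| = £1,098.62 ≈ £1099

£1099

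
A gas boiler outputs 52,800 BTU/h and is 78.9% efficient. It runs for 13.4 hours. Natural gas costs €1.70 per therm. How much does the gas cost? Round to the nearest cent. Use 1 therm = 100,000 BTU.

Heat delivered = 52,800 BTU/h × 13.4 h = 707,520 BTU
Gas input = 707,520 / 0.789 = 896,730 BTU
= 896,730 / 100,000 = 8.967 therm
Cost = 8.967 × €1.70/therm = €15.24

€15.24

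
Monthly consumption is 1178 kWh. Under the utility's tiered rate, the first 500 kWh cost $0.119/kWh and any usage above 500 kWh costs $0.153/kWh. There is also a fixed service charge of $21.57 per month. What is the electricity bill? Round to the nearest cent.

$184.80

First 500 kWh × $0.119 = $59.50
Remaining 678 kWh × $0.153 = $103.73
Energy charge = $163.23; + service $21.57 = $184.80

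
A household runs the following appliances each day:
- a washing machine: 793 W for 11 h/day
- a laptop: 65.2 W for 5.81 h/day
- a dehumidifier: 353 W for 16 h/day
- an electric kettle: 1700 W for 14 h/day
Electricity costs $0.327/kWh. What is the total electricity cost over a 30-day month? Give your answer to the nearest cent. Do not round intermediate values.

washing machine: 793 W × 11 h × 30 d = 261,690 Wh = 261.7 kWh
laptop: 65.2 W × 5.81 h × 30 d = 11,364 Wh = 11.36 kWh
dehumidifier: 353 W × 16 h × 30 d = 169,440 Wh = 169.4 kWh
electric kettle: 1700 W × 14 h × 30 d = 714,000 Wh = 714 kWh
Total energy = 261.7 + 11.36 + 169.4 + 714 = 1,156 kWh
Cost = 1,156 kWh × $0.327 = $378.17

$378.17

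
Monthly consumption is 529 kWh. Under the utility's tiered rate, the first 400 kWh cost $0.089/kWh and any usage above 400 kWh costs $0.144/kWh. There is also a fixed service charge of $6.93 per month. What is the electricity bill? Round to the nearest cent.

$61.11

First 400 kWh × $0.089 = $35.60
Remaining 129 kWh × $0.144 = $18.58
Energy charge = $54.18; + service $6.93 = $61.11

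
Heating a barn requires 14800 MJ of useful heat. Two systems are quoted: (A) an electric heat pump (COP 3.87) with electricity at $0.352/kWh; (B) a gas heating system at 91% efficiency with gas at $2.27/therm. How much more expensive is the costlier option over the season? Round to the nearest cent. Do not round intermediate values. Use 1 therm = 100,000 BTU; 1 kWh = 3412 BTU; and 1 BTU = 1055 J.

$24.03

Heat load = 14800 MJ = 14,800,000,000 J / 1055 = 14,028,436 BTU
Gas: input = 14,028,436 / 0.91 = 15,415,864 BTU = 154.2 therm → 154.2 × $2.27 = $349.94
Heat pump: 14,028,436 BTU / 3412 = 4,111 kWh heat; / 3.87 = 1,062 kWh in → × $0.352 = $373.97
Difference = |$349.94 − $373.97| = $24.03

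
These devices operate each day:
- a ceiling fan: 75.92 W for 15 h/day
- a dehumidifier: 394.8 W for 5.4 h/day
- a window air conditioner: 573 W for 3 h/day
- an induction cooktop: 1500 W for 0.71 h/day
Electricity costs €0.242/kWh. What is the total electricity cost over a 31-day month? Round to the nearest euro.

ceiling fan: 75.92 W × 15 h × 31 d = 35,303 Wh = 35.3 kWh
dehumidifier: 394.8 W × 5.4 h × 31 d = 66,090 Wh = 66.09 kWh
window air conditioner: 573 W × 3 h × 31 d = 53,289 Wh = 53.29 kWh
induction cooktop: 1500 W × 0.71 h × 31 d = 33,015 Wh = 33.02 kWh
Total energy = 35.3 + 66.09 + 53.29 + 33.02 = 187.7 kWh
Cost = 187.7 kWh × €0.242 = €45.42 ≈ €45

€45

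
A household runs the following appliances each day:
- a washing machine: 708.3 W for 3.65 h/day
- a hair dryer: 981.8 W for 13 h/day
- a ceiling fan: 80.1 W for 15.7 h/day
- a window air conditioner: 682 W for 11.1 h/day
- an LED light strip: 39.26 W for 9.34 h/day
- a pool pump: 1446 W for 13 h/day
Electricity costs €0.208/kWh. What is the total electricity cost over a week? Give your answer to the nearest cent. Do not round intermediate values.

€63.10

washing machine: 708.3 W × 3.65 h × 7 d = 18,097 Wh = 18.1 kWh
hair dryer: 981.8 W × 13 h × 7 d = 89,344 Wh = 89.34 kWh
ceiling fan: 80.1 W × 15.7 h × 7 d = 8,803 Wh = 8.803 kWh
window air conditioner: 682 W × 11.1 h × 7 d = 52,991 Wh = 52.99 kWh
LED light strip: 39.26 W × 9.34 h × 7 d = 2,567 Wh = 2.567 kWh
pool pump: 1446 W × 13 h × 7 d = 131,586 Wh = 131.6 kWh
Total energy = 18.1 + 89.34 + 8.803 + 52.99 + 2.567 + 131.6 = 303.4 kWh
Cost = 303.4 kWh × €0.208 = €63.10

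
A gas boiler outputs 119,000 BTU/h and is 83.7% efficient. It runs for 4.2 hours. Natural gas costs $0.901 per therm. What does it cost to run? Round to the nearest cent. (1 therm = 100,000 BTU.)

$5.38

Heat delivered = 119,000 BTU/h × 4.2 h = 499,800 BTU
Gas input = 499,800 / 0.837 = 597,133 BTU
= 597,133 / 100,000 = 5.971 therm
Cost = 5.971 × $0.901/therm = $5.38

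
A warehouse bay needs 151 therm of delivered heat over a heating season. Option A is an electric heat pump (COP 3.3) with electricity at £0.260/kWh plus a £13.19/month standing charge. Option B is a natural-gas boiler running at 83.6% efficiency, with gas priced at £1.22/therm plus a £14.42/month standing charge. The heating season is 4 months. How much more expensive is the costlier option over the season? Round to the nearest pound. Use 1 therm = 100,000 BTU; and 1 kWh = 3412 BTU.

£123

Heat load = 151 therm × 100,000 = 15,100,000 BTU
Gas: input = 15,100,000 / 0.836 = 18,062,201 BTU = 180.6 therm → 180.6 × £1.22 = £220.36; + 4 × £14.42 standing = £278.04
Heat pump: 15,100,000 BTU / 3412 = 4,426 kWh heat; / 3.3 = 1,341 kWh in → × £0.260 = £348.68; + 4 × £13.19 standing = £401.44
Difference = |£278.04 − £401.44| = £123.40 ≈ £123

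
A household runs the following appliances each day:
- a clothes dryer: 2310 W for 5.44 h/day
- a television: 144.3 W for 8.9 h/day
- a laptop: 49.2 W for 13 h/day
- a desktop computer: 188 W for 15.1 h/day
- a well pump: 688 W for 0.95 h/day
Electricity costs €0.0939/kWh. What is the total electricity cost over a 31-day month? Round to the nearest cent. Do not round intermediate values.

€52.35

clothes dryer: 2310 W × 5.44 h × 31 d = 389,558 Wh = 389.6 kWh
television: 144.3 W × 8.9 h × 31 d = 39,812 Wh = 39.81 kWh
laptop: 49.2 W × 13 h × 31 d = 19,828 Wh = 19.83 kWh
desktop computer: 188 W × 15.1 h × 31 d = 88,003 Wh = 88 kWh
well pump: 688 W × 0.95 h × 31 d = 20,262 Wh = 20.26 kWh
Total energy = 389.6 + 39.81 + 19.83 + 88 + 20.26 = 557.5 kWh
Cost = 557.5 kWh × €0.0939 = €52.35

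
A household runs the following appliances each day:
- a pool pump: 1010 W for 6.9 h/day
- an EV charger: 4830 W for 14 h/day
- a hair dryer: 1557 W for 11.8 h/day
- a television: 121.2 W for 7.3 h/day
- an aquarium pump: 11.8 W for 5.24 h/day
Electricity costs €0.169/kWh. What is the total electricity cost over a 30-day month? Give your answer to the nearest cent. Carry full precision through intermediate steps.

€476.11

pool pump: 1010 W × 6.9 h × 30 d = 209,070 Wh = 209.1 kWh
EV charger: 4830 W × 14 h × 30 d = 2,028,600 Wh = 2,029 kWh
hair dryer: 1557 W × 11.8 h × 30 d = 551,178 Wh = 551.2 kWh
television: 121.2 W × 7.3 h × 30 d = 26,543 Wh = 26.54 kWh
aquarium pump: 11.8 W × 5.24 h × 30 d = 1,855 Wh = 1.855 kWh
Total energy = 209.1 + 2,029 + 551.2 + 26.54 + 1.855 = 2,817 kWh
Cost = 2,817 kWh × €0.169 = €476.11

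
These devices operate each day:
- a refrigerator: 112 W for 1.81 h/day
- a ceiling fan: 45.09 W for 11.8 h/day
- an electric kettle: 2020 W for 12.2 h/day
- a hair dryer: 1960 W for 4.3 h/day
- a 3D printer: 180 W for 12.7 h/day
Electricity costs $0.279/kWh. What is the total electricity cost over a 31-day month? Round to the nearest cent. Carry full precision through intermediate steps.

$312.17

refrigerator: 112 W × 1.81 h × 31 d = 6,284 Wh = 6.284 kWh
ceiling fan: 45.09 W × 11.8 h × 31 d = 16,494 Wh = 16.49 kWh
electric kettle: 2020 W × 12.2 h × 31 d = 763,964 Wh = 764 kWh
hair dryer: 1960 W × 4.3 h × 31 d = 261,268 Wh = 261.3 kWh
3D printer: 180 W × 12.7 h × 31 d = 70,866 Wh = 70.87 kWh
Total energy = 6.284 + 16.49 + 764 + 261.3 + 70.87 = 1,119 kWh
Cost = 1,119 kWh × $0.279 = $312.17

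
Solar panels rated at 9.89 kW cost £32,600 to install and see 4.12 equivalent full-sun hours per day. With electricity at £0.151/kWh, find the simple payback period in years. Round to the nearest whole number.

Daily generation = 9.89 kW × 4.12 h = 40.75 kWh
Annual generation = 40.75 × 365 = 14873 kWh
Annual savings = 14873 × £0.151 = £2,245.76
Payback = £32,600 / £2,245.76 = 14.5 years

15 years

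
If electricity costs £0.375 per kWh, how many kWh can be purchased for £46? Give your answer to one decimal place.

122.7 kWh

£46 / £0.375 per kWh = 122.7 kWh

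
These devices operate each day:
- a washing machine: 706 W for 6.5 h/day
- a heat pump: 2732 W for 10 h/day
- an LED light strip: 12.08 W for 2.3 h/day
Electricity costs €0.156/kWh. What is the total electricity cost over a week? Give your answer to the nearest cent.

€34.87

washing machine: 706 W × 6.5 h × 7 d = 32,123 Wh = 32.12 kWh
heat pump: 2732 W × 10 h × 7 d = 191,240 Wh = 191.2 kWh
LED light strip: 12.08 W × 2.3 h × 7 d = 194 Wh = 0.1945 kWh
Total energy = 32.12 + 191.2 + 0.1945 = 223.6 kWh
Cost = 223.6 kWh × €0.156 = €34.87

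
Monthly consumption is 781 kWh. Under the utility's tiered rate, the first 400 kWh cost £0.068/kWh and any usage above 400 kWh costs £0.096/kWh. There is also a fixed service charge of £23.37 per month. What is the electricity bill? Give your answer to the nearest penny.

First 400 kWh × £0.068 = £27.20
Remaining 381 kWh × £0.096 = £36.58
Energy charge = £63.78; + service £23.37 = £87.15

£87.15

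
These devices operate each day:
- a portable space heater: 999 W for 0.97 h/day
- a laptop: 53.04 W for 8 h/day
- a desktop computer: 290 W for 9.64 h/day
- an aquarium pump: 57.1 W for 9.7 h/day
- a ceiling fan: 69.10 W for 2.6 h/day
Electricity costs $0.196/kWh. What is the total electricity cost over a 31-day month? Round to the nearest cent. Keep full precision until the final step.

$29.91

portable space heater: 999 W × 0.97 h × 31 d = 30,040 Wh = 30.04 kWh
laptop: 53.04 W × 8 h × 31 d = 13,154 Wh = 13.15 kWh
desktop computer: 290 W × 9.64 h × 31 d = 86,664 Wh = 86.66 kWh
aquarium pump: 57.1 W × 9.7 h × 31 d = 17,170 Wh = 17.17 kWh
ceiling fan: 69.10 W × 2.6 h × 31 d = 5,569 Wh = 5.569 kWh
Total energy = 30.04 + 13.15 + 86.66 + 17.17 + 5.569 = 152.6 kWh
Cost = 152.6 kWh × $0.196 = $29.91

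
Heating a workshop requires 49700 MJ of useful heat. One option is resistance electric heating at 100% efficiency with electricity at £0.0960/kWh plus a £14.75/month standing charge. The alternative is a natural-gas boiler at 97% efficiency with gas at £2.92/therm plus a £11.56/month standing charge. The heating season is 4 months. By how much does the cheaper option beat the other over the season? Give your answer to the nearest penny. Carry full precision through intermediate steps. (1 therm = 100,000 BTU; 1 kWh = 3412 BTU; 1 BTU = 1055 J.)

Heat load = 49700 MJ = 49,700,000,000 J / 1055 = 47,109,005 BTU
Gas: input = 47,109,005 / 0.97 = 48,565,984 BTU = 485.7 therm → 485.7 × £2.92 = £1,418.13; + 4 × £11.56 standing = £1,464.37
Electric: 47,109,005 BTU / 3412 = 13,810 kWh → × £0.0960 = £1,325.46; + 4 × £14.75 standing = £1,384.46
Difference = |£1,464.37 − £1,384.46| = £79.91

£79.91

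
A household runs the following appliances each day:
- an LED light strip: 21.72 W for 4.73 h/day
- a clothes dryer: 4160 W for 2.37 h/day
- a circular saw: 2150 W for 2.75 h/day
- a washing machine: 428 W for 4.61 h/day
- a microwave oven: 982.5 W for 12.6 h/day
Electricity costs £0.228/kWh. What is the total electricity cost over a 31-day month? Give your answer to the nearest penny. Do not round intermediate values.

£213.64

LED light strip: 21.72 W × 4.73 h × 31 d = 3,185 Wh = 3.185 kWh
clothes dryer: 4160 W × 2.37 h × 31 d = 305,635 Wh = 305.6 kWh
circular saw: 2150 W × 2.75 h × 31 d = 183,288 Wh = 183.3 kWh
washing machine: 428 W × 4.61 h × 31 d = 61,165 Wh = 61.17 kWh
microwave oven: 982.5 W × 12.6 h × 31 d = 383,764 Wh = 383.8 kWh
Total energy = 3.185 + 305.6 + 183.3 + 61.17 + 383.8 = 937 kWh
Cost = 937 kWh × £0.228 = £213.64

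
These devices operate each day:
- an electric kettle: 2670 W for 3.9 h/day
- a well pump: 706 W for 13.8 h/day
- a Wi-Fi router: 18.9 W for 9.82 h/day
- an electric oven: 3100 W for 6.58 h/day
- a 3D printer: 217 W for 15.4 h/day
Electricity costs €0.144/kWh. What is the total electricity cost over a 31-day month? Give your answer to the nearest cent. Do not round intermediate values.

electric kettle: 2670 W × 3.9 h × 31 d = 322,803 Wh = 322.8 kWh
well pump: 706 W × 13.8 h × 31 d = 302,027 Wh = 302 kWh
Wi-Fi router: 18.9 W × 9.82 h × 31 d = 5,754 Wh = 5.754 kWh
electric oven: 3100 W × 6.58 h × 31 d = 632,338 Wh = 632.3 kWh
3D printer: 217 W × 15.4 h × 31 d = 103,596 Wh = 103.6 kWh
Total energy = 322.8 + 302 + 5.754 + 632.3 + 103.6 = 1,367 kWh
Cost = 1,367 kWh × €0.144 = €196.78

€196.78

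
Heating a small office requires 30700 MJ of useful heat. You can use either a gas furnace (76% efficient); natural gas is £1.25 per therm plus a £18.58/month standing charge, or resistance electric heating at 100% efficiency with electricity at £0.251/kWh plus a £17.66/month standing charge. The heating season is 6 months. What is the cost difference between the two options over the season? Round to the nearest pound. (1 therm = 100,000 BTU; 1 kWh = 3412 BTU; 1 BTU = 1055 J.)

£1657

Heat load = 30700 MJ = 30,700,000,000 J / 1055 = 29,099,526 BTU
Gas: input = 29,099,526 / 0.76 = 38,288,850 BTU = 382.9 therm → 382.9 × £1.25 = £478.61; + 6 × £18.58 standing = £590.09
Electric: 29,099,526 BTU / 3412 = 8,529 kWh → × £0.251 = £2,140.67; + 6 × £17.66 standing = £2,246.63
Difference = |£590.09 − £2,246.63| = £1,656.54 ≈ £1657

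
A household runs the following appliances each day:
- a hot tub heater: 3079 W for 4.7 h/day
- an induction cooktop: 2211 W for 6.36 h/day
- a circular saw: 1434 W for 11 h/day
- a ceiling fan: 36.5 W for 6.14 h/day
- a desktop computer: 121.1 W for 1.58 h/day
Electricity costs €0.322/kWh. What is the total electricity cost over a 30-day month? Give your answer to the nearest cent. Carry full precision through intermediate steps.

€432.02

hot tub heater: 3079 W × 4.7 h × 30 d = 434,139 Wh = 434.1 kWh
induction cooktop: 2211 W × 6.36 h × 30 d = 421,859 Wh = 421.9 kWh
circular saw: 1434 W × 11 h × 30 d = 473,220 Wh = 473.2 kWh
ceiling fan: 36.5 W × 6.14 h × 30 d = 6,723 Wh = 6.723 kWh
desktop computer: 121.1 W × 1.58 h × 30 d = 5,740 Wh = 5.74 kWh
Total energy = 434.1 + 421.9 + 473.2 + 6.723 + 5.74 = 1,342 kWh
Cost = 1,342 kWh × €0.322 = €432.02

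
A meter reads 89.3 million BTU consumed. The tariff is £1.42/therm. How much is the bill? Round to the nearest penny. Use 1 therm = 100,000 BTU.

£1268.06

89.3 million BTU × (10 therm/million BTU) = 893 therm
Cost = 893 therm × £1.42/therm = £1,268.06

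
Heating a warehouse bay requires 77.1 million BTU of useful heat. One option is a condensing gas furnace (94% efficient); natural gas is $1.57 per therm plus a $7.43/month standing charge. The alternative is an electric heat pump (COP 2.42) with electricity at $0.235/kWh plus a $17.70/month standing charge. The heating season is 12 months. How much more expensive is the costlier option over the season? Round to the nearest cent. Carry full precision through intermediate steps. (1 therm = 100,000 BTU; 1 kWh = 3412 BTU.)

$1029.82

Heat load = 77.1 × 10⁶ BTU = 77,100,000 BTU
Gas: input = 77,100,000 / 0.94 = 82,021,277 BTU = 820.2 therm → 820.2 × $1.57 = $1,287.73; + 12 × $7.43 standing = $1,376.89
Heat pump: 77,100,000 BTU / 3412 = 22,600 kWh heat; / 2.42 = 9,337 kWh in → × $0.235 = $2,194.31; + 12 × $17.70 standing = $2,406.71
Difference = |$1,376.89 − $2,406.71| = $1,029.82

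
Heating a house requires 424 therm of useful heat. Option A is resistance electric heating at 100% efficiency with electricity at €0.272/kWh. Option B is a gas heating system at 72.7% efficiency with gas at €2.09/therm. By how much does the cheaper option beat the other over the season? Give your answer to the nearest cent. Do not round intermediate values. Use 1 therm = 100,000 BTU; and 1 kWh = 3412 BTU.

Heat load = 424 therm × 100,000 = 42,400,000 BTU
Gas: input = 42,400,000 / 0.727 = 58,321,871 BTU = 583.2 therm → 583.2 × €2.09 = €1,218.93
Electric: 42,400,000 BTU / 3412 = 12,430 kWh → × €0.272 = €3,380.07
Difference = |€1,218.93 − €3,380.07| = €2,161.14

€2161.14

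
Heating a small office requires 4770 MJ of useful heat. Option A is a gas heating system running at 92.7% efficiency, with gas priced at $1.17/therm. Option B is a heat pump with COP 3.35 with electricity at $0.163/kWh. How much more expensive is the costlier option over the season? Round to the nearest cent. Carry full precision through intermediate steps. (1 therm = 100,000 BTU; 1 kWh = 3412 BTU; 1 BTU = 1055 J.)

$7.41

Heat load = 4770 MJ = 4,770,000,000 J / 1055 = 4,521,327 BTU
Gas: input = 4,521,327 / 0.927 = 4,877,375 BTU = 48.77 therm → 48.77 × $1.17 = $57.07
Heat pump: 4,521,327 BTU / 3412 = 1,325 kWh heat; / 3.35 = 395.6 kWh in → × $0.163 = $64.48
Difference = |$57.07 − $64.48| = $7.41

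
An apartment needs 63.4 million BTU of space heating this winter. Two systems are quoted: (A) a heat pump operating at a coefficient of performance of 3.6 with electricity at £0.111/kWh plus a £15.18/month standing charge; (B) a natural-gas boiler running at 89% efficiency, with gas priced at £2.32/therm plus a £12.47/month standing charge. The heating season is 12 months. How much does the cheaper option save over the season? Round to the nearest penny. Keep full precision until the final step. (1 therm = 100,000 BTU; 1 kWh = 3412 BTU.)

Heat load = 63.4 × 10⁶ BTU = 63,400,000 BTU
Gas: input = 63,400,000 / 0.89 = 71,235,955 BTU = 712.4 therm → 712.4 × £2.32 = £1,652.67; + 12 × £12.47 standing = £1,802.31
Heat pump: 63,400,000 BTU / 3412 = 18,580 kWh heat; / 3.6 = 5,162 kWh in → × £0.111 = £572.93; + 12 × £15.18 standing = £755.09
Difference = |£1,802.31 − £755.09| = £1,047.23

£1047.23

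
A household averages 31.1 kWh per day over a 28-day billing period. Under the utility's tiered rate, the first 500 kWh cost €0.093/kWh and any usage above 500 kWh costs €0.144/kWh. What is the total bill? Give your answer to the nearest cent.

€99.90

Usage = 31.1 kWh/day × 28 days = 870.8 kWh
First 500 kWh × €0.093 = €46.50
Remaining 370.8 kWh × €0.144 = €53.40
Total = €99.90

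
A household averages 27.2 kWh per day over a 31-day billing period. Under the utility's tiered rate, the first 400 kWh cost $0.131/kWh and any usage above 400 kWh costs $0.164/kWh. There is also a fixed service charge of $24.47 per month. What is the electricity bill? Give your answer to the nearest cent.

$149.55

Usage = 27.2 kWh/day × 31 days = 843.2 kWh
First 400 kWh × $0.131 = $52.40
Remaining 443.2 kWh × $0.164 = $72.68
Energy charge = $125.08; + service $24.47 = $149.55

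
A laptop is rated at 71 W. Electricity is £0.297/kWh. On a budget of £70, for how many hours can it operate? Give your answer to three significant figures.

3320 h

Energy budget = £70 / £0.297 per kWh = 235.7 kWh = 235,690 Wh
Runtime = 235,690 Wh / 71 W = 3,320 h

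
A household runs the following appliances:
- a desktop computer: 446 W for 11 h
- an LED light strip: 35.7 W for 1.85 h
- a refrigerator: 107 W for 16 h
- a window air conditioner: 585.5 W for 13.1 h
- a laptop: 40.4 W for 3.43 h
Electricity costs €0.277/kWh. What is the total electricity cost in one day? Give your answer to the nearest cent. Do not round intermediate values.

desktop computer: 446 W × 11 h = 4,906 Wh = 4.906 kWh
LED light strip: 35.7 W × 1.85 h = 66 Wh = 0.06605 kWh
refrigerator: 107 W × 16 h = 1,712 Wh = 1.712 kWh
window air conditioner: 585.5 W × 13.1 h = 7,670 Wh = 7.67 kWh
laptop: 40.4 W × 3.43 h = 139 Wh = 0.1386 kWh
Total energy = 4.906 + 0.06605 + 1.712 + 7.67 + 0.1386 = 14.49 kWh
Cost = 14.49 kWh × €0.277 = €4.01

€4.01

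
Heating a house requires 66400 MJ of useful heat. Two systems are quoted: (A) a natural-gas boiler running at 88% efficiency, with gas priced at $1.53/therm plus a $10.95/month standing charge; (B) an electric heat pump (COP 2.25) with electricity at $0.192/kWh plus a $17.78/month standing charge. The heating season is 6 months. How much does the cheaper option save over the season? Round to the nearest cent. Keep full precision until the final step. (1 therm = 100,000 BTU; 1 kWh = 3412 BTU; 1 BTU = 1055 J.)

$520.78

Heat load = 66400 MJ = 66,400,000,000 J / 1055 = 62,938,389 BTU
Gas: input = 62,938,389 / 0.88 = 71,520,896 BTU = 715.2 therm → 715.2 × $1.53 = $1,094.27; + 6 × $10.95 standing = $1,159.97
Heat pump: 62,938,389 BTU / 3412 = 18,450 kWh heat; / 2.25 = 8,198 kWh in → × $0.192 = $1,574.07; + 6 × $17.78 standing = $1,680.75
Difference = |$1,159.97 − $1,680.75| = $520.78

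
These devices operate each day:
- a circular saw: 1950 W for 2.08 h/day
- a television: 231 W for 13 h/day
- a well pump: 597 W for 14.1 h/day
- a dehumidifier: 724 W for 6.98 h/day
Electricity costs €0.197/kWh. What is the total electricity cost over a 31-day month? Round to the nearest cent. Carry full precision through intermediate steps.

€125.38

circular saw: 1950 W × 2.08 h × 31 d = 125,736 Wh = 125.7 kWh
television: 231 W × 13 h × 31 d = 93,093 Wh = 93.09 kWh
well pump: 597 W × 14.1 h × 31 d = 260,949 Wh = 260.9 kWh
dehumidifier: 724 W × 6.98 h × 31 d = 156,659 Wh = 156.7 kWh
Total energy = 125.7 + 93.09 + 260.9 + 156.7 = 636.4 kWh
Cost = 636.4 kWh × €0.197 = €125.38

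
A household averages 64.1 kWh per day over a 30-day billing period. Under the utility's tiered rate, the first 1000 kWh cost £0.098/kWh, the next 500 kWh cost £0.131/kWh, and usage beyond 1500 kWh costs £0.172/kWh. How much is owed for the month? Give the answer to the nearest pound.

Usage = 64.1 kWh/day × 30 days = 1923 kWh
First 1000 kWh × £0.098 = £98.00
Next 500 kWh × £0.131 = £65.50
Remaining 423 kWh × £0.172 = £72.76
Total = £236.26 ≈ £236

£236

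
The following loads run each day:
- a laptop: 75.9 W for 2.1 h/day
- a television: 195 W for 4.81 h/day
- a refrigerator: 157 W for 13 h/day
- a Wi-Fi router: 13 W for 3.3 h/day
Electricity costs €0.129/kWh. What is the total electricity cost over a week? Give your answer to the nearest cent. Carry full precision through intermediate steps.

laptop: 75.9 W × 2.1 h × 7 d = 1,116 Wh = 1.116 kWh
television: 195 W × 4.81 h × 7 d = 6,566 Wh = 6.566 kWh
refrigerator: 157 W × 13 h × 7 d = 14,287 Wh = 14.29 kWh
Wi-Fi router: 13 W × 3.3 h × 7 d = 300 Wh = 0.3003 kWh
Total energy = 1.116 + 6.566 + 14.29 + 0.3003 = 22.27 kWh
Cost = 22.27 kWh × €0.129 = €2.87

€2.87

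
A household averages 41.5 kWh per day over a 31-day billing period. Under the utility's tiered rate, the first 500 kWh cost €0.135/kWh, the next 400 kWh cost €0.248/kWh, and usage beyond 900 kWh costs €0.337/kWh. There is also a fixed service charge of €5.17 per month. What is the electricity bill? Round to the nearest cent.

€302.12

Usage = 41.5 kWh/day × 31 days = 1286.5 kWh
First 500 kWh × €0.135 = €67.50
Next 400 kWh × €0.248 = €99.20
Remaining 386.5 kWh × €0.337 = €130.25
Energy charge = €296.95; + service €5.17 = €302.12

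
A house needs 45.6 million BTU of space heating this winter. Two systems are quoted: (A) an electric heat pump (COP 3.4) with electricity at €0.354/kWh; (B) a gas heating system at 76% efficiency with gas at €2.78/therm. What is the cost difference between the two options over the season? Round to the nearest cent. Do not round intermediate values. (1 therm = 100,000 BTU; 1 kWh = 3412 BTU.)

€276.51

Heat load = 45.6 × 10⁶ BTU = 45,600,000 BTU
Gas: input = 45,600,000 / 0.76 = 60,000,000 BTU = 600 therm → 600 × €2.78 = €1,668.00
Heat pump: 45,600,000 BTU / 3412 = 13,360 kWh heat; / 3.4 = 3,931 kWh in → × €0.354 = €1,391.49
Difference = |€1,668.00 − €1,391.49| = €276.51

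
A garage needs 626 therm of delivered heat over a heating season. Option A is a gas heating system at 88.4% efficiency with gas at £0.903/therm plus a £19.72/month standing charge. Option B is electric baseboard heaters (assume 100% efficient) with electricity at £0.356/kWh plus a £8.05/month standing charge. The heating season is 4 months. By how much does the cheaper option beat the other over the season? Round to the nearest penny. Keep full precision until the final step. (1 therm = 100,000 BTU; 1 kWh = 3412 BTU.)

£5845.40

Heat load = 626 therm × 100,000 = 62,600,000 BTU
Gas: input = 62,600,000 / 0.884 = 70,814,480 BTU = 708.1 therm → 708.1 × £0.903 = £639.45; + 4 × £19.72 standing = £718.33
Electric: 62,600,000 BTU / 3412 = 18,350 kWh → × £0.356 = £6,531.54; + 4 × £8.05 standing = £6,563.74
Difference = |£718.33 − £6,563.74| = £5,845.40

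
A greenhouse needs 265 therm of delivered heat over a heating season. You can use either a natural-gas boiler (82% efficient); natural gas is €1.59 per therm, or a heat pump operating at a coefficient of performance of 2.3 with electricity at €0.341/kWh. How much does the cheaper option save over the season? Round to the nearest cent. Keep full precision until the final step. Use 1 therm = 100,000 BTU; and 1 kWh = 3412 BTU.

Heat load = 265 therm × 100,000 = 26,500,000 BTU
Gas: input = 26,500,000 / 0.820 = 32,317,073 BTU = 323.2 therm → 323.2 × €1.59 = €513.84
Heat pump: 26,500,000 BTU / 3412 = 7,767 kWh heat; / 2.3 = 3,377 kWh in → × €0.341 = €1,151.50
Difference = |€513.84 − €1,151.50| = €637.66

€637.66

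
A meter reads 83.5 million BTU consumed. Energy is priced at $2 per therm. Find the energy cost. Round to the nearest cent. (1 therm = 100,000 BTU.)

83.5 million BTU × (10 therm/million BTU) = 835 therm
Cost = 835 therm × $2/therm = $1,670.00

$1670.00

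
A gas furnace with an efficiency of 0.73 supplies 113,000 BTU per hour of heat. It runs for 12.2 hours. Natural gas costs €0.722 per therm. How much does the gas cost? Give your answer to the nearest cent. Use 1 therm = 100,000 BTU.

Heat delivered = 113,000 BTU/h × 12.2 h = 1,378,600 BTU
Gas input = 1,378,600 / 0.73 = 1,888,493 BTU
= 1,888,493 / 100,000 = 18.88 therm
Cost = 18.88 × €0.722/therm = €13.63

€13.63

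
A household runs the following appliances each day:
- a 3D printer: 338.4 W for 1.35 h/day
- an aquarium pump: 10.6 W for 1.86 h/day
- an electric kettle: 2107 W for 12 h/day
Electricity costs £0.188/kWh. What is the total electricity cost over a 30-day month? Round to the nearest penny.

3D printer: 338.4 W × 1.35 h × 30 d = 13,705 Wh = 13.71 kWh
aquarium pump: 10.6 W × 1.86 h × 30 d = 591 Wh = 0.5915 kWh
electric kettle: 2107 W × 12 h × 30 d = 758,520 Wh = 758.5 kWh
Total energy = 13.71 + 0.5915 + 758.5 = 772.8 kWh
Cost = 772.8 kWh × £0.188 = £145.29

£145.29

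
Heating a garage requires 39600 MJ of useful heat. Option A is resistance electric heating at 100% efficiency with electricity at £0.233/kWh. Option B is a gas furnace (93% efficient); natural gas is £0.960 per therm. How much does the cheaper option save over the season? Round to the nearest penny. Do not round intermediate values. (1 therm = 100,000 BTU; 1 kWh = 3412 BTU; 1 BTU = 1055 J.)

£2175.78

Heat load = 39600 MJ = 39,600,000,000 J / 1055 = 37,535,545 BTU
Gas: input = 37,535,545 / 0.930 = 40,360,801 BTU = 403.6 therm → 403.6 × £0.960 = £387.46
Electric: 37,535,545 BTU / 3412 = 11,000 kWh → × £0.233 = £2,563.24
Difference = |£387.46 − £2,563.24| = £2,175.78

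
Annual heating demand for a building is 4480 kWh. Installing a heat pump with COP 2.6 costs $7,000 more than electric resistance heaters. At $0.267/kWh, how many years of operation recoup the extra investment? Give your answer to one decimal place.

9.5 years

Resistance: 4480 kWh × $0.267 = $1,196.16/yr
Heat pump: 4480 / 2.6 = 1723 kWh in → × $0.267 = $460.06/yr
Annual savings = $736.10
Payback = $7,000 / $736.10 = 9.51 years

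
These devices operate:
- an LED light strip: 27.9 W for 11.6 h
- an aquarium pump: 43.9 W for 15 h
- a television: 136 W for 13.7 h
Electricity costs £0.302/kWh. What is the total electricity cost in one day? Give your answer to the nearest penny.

LED light strip: 27.9 W × 11.6 h = 324 Wh = 0.3236 kWh
aquarium pump: 43.9 W × 15 h = 658 Wh = 0.6585 kWh
television: 136 W × 13.7 h = 1,863 Wh = 1.863 kWh
Total energy = 0.3236 + 0.6585 + 1.863 = 2.845 kWh
Cost = 2.845 kWh × £0.302 = £0.86

£0.86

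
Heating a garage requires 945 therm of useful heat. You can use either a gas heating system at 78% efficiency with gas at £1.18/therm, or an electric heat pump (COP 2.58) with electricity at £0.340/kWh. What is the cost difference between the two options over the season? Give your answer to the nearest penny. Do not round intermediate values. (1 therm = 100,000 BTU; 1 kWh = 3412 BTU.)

£2220.29

Heat load = 945 therm × 100,000 = 94,500,000 BTU
Gas: input = 94,500,000 / 0.78 = 121,153,846 BTU = 1,212 therm → 1,212 × £1.18 = £1,429.62
Heat pump: 94,500,000 BTU / 3412 = 27,700 kWh heat; / 2.58 = 10,740 kWh in → × £0.340 = £3,649.91
Difference = |£1,429.62 − £3,649.91| = £2,220.29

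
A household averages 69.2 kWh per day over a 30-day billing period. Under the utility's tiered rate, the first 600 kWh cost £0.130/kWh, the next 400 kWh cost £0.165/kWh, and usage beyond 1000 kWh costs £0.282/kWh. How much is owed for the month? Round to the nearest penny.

Usage = 69.2 kWh/day × 30 days = 2076 kWh
First 600 kWh × £0.130 = £78.00
Next 400 kWh × £0.165 = £66.00
Remaining 1076 kWh × £0.282 = £303.43
Total = £447.43

£447.43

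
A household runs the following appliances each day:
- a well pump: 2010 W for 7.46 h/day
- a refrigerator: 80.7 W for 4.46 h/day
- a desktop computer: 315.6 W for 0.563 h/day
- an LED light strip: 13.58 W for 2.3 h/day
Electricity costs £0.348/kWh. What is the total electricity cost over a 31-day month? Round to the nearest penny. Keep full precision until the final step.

well pump: 2010 W × 7.46 h × 31 d = 464,833 Wh = 464.8 kWh
refrigerator: 80.7 W × 4.46 h × 31 d = 11,158 Wh = 11.16 kWh
desktop computer: 315.6 W × 0.563 h × 31 d = 5,508 Wh = 5.508 kWh
LED light strip: 13.58 W × 2.3 h × 31 d = 968 Wh = 0.9683 kWh
Total energy = 464.8 + 11.16 + 5.508 + 0.9683 = 482.5 kWh
Cost = 482.5 kWh × £0.348 = £167.90

£167.90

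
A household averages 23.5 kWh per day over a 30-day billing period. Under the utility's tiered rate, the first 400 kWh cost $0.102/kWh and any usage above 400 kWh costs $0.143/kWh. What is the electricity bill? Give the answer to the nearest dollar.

$84

Usage = 23.5 kWh/day × 30 days = 705 kWh
First 400 kWh × $0.102 = $40.80
Remaining 305 kWh × $0.143 = $43.61
Total = $84.41 ≈ $84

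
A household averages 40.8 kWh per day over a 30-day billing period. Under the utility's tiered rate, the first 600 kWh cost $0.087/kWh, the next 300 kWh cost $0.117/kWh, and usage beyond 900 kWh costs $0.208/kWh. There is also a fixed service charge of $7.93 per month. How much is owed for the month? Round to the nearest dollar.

Usage = 40.8 kWh/day × 30 days = 1224 kWh
First 600 kWh × $0.087 = $52.20
Next 300 kWh × $0.117 = $35.10
Remaining 324 kWh × $0.208 = $67.39
Energy charge = $154.69; + service $7.93 = $162.62 ≈ $163

$163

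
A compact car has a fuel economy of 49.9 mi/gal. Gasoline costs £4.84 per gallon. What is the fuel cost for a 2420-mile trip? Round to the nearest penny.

Fuel = 2420 mi / 49.9 mpg = 48.5 gal
Cost = 48.5 gal × £4.84/gal = £234.73

£234.73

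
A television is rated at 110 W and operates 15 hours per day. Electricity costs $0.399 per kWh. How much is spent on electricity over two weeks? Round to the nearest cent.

Energy = 110 W × 15 h/day × 14 days = 23,100 Wh = 23.1 kWh
Cost = 23.1 kWh × $0.399/kWh = $9.22

$9.22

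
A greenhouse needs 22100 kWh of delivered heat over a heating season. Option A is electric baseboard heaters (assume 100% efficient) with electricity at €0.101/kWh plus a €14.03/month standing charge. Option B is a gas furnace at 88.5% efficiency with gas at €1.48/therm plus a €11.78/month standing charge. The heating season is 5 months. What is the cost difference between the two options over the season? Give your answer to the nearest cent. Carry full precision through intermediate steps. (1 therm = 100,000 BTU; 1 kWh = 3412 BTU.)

Heat load = 22100 kWh × 3412 = 75,405,200 BTU
Gas: input = 75,405,200 / 0.885 = 85,203,616 BTU = 852 therm → 852 × €1.48 = €1,261.01; + 5 × €11.78 standing = €1,319.91
Electric: 75,405,200 BTU / 3412 = 22,100 kWh → × €0.101 = €2,232.10; + 5 × €14.03 standing = €2,302.25
Difference = |€1,319.91 − €2,302.25| = €982.34

€982.34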